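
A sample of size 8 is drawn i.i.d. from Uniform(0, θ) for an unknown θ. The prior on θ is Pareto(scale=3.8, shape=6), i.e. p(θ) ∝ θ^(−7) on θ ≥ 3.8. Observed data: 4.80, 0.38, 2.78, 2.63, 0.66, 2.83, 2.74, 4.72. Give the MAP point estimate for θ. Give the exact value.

θ̂_MAP = 4.80

The Uniform(0, θ) likelihood is θ^(−n) for θ ≥ max(xᵢ), zero otherwise. Here max(xᵢ) = 4.80.
Posterior ∝ θ^(−7) · θ^(−8) = θ^(−15) on θ ≥ max(3.8, 4.80) = 4.80.
This density is strictly decreasing in θ, so the posterior mode lies at the lower boundary of the support.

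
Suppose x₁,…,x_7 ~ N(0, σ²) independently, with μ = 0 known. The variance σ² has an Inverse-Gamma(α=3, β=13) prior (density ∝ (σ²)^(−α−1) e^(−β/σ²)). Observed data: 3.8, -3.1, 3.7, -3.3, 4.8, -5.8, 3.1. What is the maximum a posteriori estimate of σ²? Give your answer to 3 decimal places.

Sum of squared deviations about the known mean: SS = (3.8−0)² + (-3.1−0)² + (3.7−0)² + (-3.3−0)² + (4.8−0)² + (-5.8−0)² + (3.1−0)² = 114.92.
The Normal likelihood contributes (σ²)^(−n/2) exp(−SS/(2σ²)), so the posterior is Inverse-Gamma(α + n/2, β + SS/2) = Inverse-Gamma(6.5, 70.46).
The mode of Inverse-Gamma(a, b) is b/(a+1) = 70.46/7.5 ≈ 9.395.

σ̂²_MAP = 9.395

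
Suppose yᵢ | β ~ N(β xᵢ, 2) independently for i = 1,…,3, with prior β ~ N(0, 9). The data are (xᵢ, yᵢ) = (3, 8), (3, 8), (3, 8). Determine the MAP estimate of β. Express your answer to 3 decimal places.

log p(β | y) = −Σ(yᵢ − βxᵢ)²/(2·2) − β²/(2·9) + const.
Setting the derivative to zero: Σxᵢ(yᵢ − βxᵢ)/2 − β/9 = 0, so β = Σxᵢyᵢ / (Σxᵢ² + σ²/τ²).
Σxᵢyᵢ = 3·8 + 3·8 + 3·8 = 72; Σxᵢ² = 27; σ²/τ² = 2/9.
β̂_MAP = 72 / (27 + 2/9) = 72/(245/9) = 648/245 ≈ 2.645.

β̂_MAP = 2.645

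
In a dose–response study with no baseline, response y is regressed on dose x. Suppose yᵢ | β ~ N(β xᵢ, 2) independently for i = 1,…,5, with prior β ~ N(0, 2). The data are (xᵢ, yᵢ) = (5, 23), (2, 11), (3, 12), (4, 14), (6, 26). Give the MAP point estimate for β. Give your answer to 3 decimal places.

β̂_MAP = 4.231

log p(β | y) = −Σ(yᵢ − βxᵢ)²/(2·2) − β²/(2·2) + const.
Setting the derivative to zero: Σxᵢ(yᵢ − βxᵢ)/2 − β/2 = 0, so β = Σxᵢyᵢ / (Σxᵢ² + σ²/τ²).
Σxᵢyᵢ = 5·23 + 2·11 + 3·12 + 4·14 + 6·26 = 385; Σxᵢ² = 90; σ²/τ² = 1.
β̂_MAP = 385 / (90 + 1) = 385/91 ≈ 4.231.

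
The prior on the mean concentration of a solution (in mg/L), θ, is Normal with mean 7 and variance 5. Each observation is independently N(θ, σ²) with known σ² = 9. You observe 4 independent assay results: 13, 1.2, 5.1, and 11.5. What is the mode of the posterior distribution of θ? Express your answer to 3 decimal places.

θ̂_MAP = 7.483

n = 4; x̄ = (13 + 1.2 + 5.1 + 11.5)/4 = 30.8/4 = 7.7.
For a Normal prior and Normal likelihood with known variance, the posterior is Normal; its mode equals its mean, the precision-weighted average.
Prior precision 1/σ₀² = 1/5 = 0.2; data precision n/σ² = 4/9.
θ̂ = (0.2·7 + (4/9)·7.7) / (0.2 + 4/9) = (217/45)/(29/45) = 217/29 ≈ 7.483.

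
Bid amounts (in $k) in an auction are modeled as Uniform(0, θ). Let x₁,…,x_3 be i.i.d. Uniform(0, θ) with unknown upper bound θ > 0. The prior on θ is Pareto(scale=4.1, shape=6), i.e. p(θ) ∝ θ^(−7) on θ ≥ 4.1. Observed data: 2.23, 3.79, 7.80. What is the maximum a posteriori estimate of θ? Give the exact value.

The Uniform(0, θ) likelihood is θ^(−n) for θ ≥ max(xᵢ), zero otherwise. Here max(xᵢ) = 7.80.
Posterior ∝ θ^(−7) · θ^(−3) = θ^(−10) on θ ≥ max(4.1, 7.80) = 7.80.
This density is strictly decreasing in θ, so the posterior mode lies at the lower boundary of the support.

θ̂_MAP = 7.80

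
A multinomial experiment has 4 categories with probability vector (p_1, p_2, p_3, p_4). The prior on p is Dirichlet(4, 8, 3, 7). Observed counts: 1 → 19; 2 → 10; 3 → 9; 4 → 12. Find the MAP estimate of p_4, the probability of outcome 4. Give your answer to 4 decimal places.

MAP estimate: 0.2647

The posterior is Dirichlet(αᵢ + nᵢ) = Dirichlet(23, 18, 12, 19).
For a Dirichlet(a₁,…,a_K) with all aᵢ > 1, the mode has j-th component (aⱼ − 1)/(Σaᵢ − K).
Here Σaᵢ = 72 and K = 4, so p_4 = (19 − 1)/(72 − 4) = 18/68 ≈ 0.2647.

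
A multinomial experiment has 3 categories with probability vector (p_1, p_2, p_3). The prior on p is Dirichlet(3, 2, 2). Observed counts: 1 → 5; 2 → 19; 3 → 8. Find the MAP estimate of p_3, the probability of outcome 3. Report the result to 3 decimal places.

The posterior is Dirichlet(αᵢ + nᵢ) = Dirichlet(8, 21, 10).
For a Dirichlet(a₁,…,a_K) with all aᵢ > 1, the mode has j-th component (aⱼ − 1)/(Σaᵢ − K).
Here Σaᵢ = 39 and K = 3, so p_3 = (10 − 1)/(39 − 3) = 9/36 ≈ 0.250.

MAP estimate: 0.250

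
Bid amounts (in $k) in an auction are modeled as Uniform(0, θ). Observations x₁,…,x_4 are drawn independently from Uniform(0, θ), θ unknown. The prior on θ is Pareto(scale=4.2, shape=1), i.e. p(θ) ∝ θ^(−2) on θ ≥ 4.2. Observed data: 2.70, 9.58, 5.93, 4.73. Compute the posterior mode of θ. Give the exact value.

θ̂_MAP = 9.58

The Uniform(0, θ) likelihood is θ^(−n) for θ ≥ max(xᵢ), zero otherwise. Here max(xᵢ) = 9.58.
Posterior ∝ θ^(−2) · θ^(−4) = θ^(−6) on θ ≥ max(4.2, 9.58) = 9.58.
This density is strictly decreasing in θ, so the posterior mode lies at the lower boundary of the support.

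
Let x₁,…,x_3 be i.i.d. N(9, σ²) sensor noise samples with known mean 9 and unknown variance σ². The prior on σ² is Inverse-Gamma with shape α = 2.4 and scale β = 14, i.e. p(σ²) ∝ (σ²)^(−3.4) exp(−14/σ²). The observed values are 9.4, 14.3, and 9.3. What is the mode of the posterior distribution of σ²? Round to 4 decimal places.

σ̂²_MAP = 5.7490

Sum of squared deviations about the known mean: SS = (9.4−9)² + (14.3−9)² + (9.3−9)² = 28.34.
The Normal likelihood contributes (σ²)^(−n/2) exp(−SS/(2σ²)), so the posterior is Inverse-Gamma(α + n/2, β + SS/2) = Inverse-Gamma(3.9, 28.17).
The mode of Inverse-Gamma(a, b) is b/(a+1) = 28.17/4.9 ≈ 5.7490.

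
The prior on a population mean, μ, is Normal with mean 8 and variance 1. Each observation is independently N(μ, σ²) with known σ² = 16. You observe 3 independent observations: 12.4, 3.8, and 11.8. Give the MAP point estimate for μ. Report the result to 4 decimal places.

μ̂_MAP = 8.2105

n = 3; x̄ = (12.4 + 3.8 + 11.8)/3 = 28/3 = 28/3 ≈ 9.3333.
For a Normal prior and Normal likelihood with known variance, the posterior is Normal; its mode equals its mean, the precision-weighted average.
Prior precision 1/σ₀² = 1/1 = 1; data precision n/σ² = 3/16 = 0.1875.
μ̂ = (1·8 + 0.1875·(28/3)) / (1 + 0.1875) = 9.75/1.1875 = 156/19 ≈ 8.2105.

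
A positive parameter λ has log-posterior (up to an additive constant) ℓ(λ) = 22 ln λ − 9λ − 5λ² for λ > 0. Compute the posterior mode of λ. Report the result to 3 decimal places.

ℓ'(λ) = 22/λ − 9 − 10λ. Setting this to zero and multiplying by λ: 10λ² + 9λ − 22 = 0.
λ = (−9 + √(9² + 4·10·22)) / (2·10) = (−9 + √961) / 20 = (−9 + 31)/20 = 11/10.
ℓ''(λ) = −22/λ² − 10 < 0, confirming a maximum.

λ̂_MAP = 1.100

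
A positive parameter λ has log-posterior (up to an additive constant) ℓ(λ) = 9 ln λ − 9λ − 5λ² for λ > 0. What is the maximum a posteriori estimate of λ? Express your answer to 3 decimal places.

ℓ'(λ) = 9/λ − 9 − 10λ. Setting this to zero and multiplying by λ: 10λ² + 9λ − 9 = 0.
λ = (−9 + √(9² + 4·10·9)) / (2·10) = (−9 + √441) / 20 = (−9 + 21)/20 = 3/5.
ℓ''(λ) = −9/λ² − 10 < 0, confirming a maximum.

λ̂_MAP = 0.600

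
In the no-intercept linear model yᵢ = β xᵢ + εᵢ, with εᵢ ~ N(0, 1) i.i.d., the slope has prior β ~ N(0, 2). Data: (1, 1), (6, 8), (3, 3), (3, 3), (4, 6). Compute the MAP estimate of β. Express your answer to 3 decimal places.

β̂_MAP = 1.273

log p(β | y) = −Σ(yᵢ − βxᵢ)²/(2·1) − β²/(2·2) + const.
Setting the derivative to zero: Σxᵢ(yᵢ − βxᵢ)/1 − β/2 = 0, so β = Σxᵢyᵢ / (Σxᵢ² + σ²/τ²).
Σxᵢyᵢ = 1·1 + 6·8 + 3·3 + 3·3 + 4·6 = 91; Σxᵢ² = 71; σ²/τ² = 0.5.
β̂_MAP = 91 / (71 + 0.5) = 91/71.5 ≈ 1.273.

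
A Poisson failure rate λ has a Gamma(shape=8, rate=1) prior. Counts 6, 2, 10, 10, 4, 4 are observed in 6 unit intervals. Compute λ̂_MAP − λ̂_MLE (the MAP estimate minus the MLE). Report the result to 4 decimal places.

Σxᵢ = 36. Posterior is Gamma(44, 7); MAP = (44−1)/7 = 43/7 ≈ 6.14286.
MLE = x̄ = 36/6 ≈ 6.00000.
Difference = 43/7 − 36/6 = 1/7 ≈ 0.1429.

MAP − MLE = 0.1429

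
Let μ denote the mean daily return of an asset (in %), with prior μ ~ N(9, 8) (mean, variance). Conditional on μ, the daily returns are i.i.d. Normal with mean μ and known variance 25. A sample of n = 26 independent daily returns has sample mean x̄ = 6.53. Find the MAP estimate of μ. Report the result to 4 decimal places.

n = 26, x̄ = 6.53.
For a Normal prior and Normal likelihood with known variance, the posterior is Normal; its mode equals its mean, the precision-weighted average.
Prior precision 1/σ₀² = 1/8 = 0.125; data precision n/σ² = 26/25 = 1.04.
μ̂ = (0.125·9 + 1.04·6.53) / (0.125 + 1.04) = 7.9162/1.165 = 39581/5825 ≈ 6.7950.

μ̂_MAP = 6.7950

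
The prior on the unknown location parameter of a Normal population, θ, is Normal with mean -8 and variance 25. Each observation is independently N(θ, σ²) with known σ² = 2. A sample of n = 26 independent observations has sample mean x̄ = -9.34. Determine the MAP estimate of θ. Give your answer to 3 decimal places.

n = 26, x̄ = -9.34.
For a Normal prior and Normal likelihood with known variance, the posterior is Normal; its mode equals its mean, the precision-weighted average.
Prior precision 1/σ₀² = 1/25 = 0.04; data precision n/σ² = 26/2 = 13.
θ̂ = (0.04·(-8) + 13·(-9.34)) / (0.04 + 13) = (-121.74)/13.04 = -6087/652 ≈ -9.336.

θ̂_MAP = -9.336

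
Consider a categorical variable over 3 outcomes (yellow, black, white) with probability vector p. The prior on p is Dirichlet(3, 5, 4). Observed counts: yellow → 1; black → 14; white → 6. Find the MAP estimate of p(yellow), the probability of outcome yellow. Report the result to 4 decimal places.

MAP estimate of p(yellow) = 0.1000

The posterior is Dirichlet(αᵢ + nᵢ) = Dirichlet(4, 19, 10).
For a Dirichlet(a₁,…,a_K) with all aᵢ > 1, the mode has j-th component (aⱼ − 1)/(Σaᵢ − K).
Here Σaᵢ = 33 and K = 3, so p(yellow) = (4 − 1)/(33 − 3) = 3/30 ≈ 0.1000.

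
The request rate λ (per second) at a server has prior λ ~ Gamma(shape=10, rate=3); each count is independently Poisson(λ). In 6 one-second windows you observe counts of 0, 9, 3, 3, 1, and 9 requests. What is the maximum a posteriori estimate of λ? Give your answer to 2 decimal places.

Σxᵢ = 0+9+3+3+1+9 = 25, with n = 6.
Posterior ∝ λ^9e^(−3λ) · λ^25e^(−6λ) = λ^34e^(−9λ), i.e. Gamma(shape=35, rate=9).
The mode of a Gamma(a, b) with a ≥ 1 (shape–rate) is (a−1)/b = 34/9 ≈ 3.78.

λ̂_MAP = 3.78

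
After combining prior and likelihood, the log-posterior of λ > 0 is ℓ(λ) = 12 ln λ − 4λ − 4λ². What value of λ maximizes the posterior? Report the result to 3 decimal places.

λ̂_MAP = 1.000

ℓ'(λ) = 12/λ − 4 − 8λ. Setting this to zero and multiplying by λ: 8λ² + 4λ − 12 = 0.
λ = (−4 + √(4² + 4·8·12)) / (2·8) = (−4 + √400) / 16 = (−4 + 20)/16 = 1.
ℓ''(λ) = −12/λ² − 8 < 0, confirming a maximum.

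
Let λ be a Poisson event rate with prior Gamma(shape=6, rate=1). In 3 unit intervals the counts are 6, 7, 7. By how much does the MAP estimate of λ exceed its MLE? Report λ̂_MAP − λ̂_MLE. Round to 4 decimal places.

Σxᵢ = 20. Posterior is Gamma(26, 4); MAP = (26−1)/4 = 25/4 ≈ 6.25000.
MLE = x̄ = 20/3 ≈ 6.66667.
Difference = 25/4 − 20/3 = -5/12 ≈ -0.4167.

MAP − MLE = -0.4167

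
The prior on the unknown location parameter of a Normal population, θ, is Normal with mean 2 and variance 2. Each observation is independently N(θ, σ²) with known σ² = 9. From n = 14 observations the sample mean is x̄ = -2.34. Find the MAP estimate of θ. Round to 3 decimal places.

n = 14, x̄ = -2.34.
For a Normal prior and Normal likelihood with known variance, the posterior is Normal; its mode equals its mean, the precision-weighted average.
Prior precision 1/σ₀² = 1/2 = 0.5; data precision n/σ² = 14/9.
θ̂ = (0.5·2 + (14/9)·(-2.34)) / (0.5 + 14/9) = (-2.64)/(37/18) = -1188/925 ≈ -1.284.

θ̂_MAP = -1.284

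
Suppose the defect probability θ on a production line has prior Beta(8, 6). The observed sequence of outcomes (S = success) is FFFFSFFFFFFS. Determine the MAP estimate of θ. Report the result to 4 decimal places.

θ̂_MAP = 0.3750

Prior: Beta(8, 6).
Data: 2 successes in 12 trials (from the sequence). The binomial likelihood contributes θ^2(1−θ)^10, so the posterior is Beta(8+2, 6+10) = Beta(10, 16).
For Beta(a, b) with a, b > 1 the mode is (a−1)/(a+b−2) = 9/24 ≈ 0.3750.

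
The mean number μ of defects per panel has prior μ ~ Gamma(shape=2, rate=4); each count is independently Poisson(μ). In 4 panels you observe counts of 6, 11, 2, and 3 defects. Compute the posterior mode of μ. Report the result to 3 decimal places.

Σxᵢ = 6+11+2+3 = 22, with n = 4.
Posterior ∝ μe^(−4μ) · μ^22e^(−4μ) = μ^23e^(−8μ), i.e. Gamma(shape=24, rate=8).
The mode of a Gamma(a, b) with a ≥ 1 (shape–rate) is (a−1)/b = 23/8 ≈ 2.875.

μ̂_MAP = 2.875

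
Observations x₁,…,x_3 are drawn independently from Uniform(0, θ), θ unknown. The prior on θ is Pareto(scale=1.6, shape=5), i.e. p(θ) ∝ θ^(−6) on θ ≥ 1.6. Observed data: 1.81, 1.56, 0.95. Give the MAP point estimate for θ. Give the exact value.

The Uniform(0, θ) likelihood is θ^(−n) for θ ≥ max(xᵢ), zero otherwise. Here max(xᵢ) = 1.81.
Posterior ∝ θ^(−6) · θ^(−3) = θ^(−9) on θ ≥ max(1.6, 1.81) = 1.81.
This density is strictly decreasing in θ, so the posterior mode lies at the lower boundary of the support.

θ̂_MAP = 1.81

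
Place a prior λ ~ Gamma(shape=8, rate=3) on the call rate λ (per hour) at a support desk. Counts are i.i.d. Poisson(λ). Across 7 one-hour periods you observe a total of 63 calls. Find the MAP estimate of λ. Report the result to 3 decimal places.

Σxᵢ = 63, n = 7.
Posterior ∝ λ^7e^(−3λ) · λ^63e^(−7λ) = λ^70e^(−10λ), i.e. Gamma(shape=71, rate=10).
The mode of a Gamma(a, b) with a ≥ 1 (shape–rate) is (a−1)/b = 70/10 ≈ 7.000.

λ̂_MAP = 7.000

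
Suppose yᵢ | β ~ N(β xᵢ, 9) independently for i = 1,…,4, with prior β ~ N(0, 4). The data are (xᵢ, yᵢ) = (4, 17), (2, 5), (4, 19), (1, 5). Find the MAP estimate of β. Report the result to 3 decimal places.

β̂_MAP = 4.051

log p(β | y) = −Σ(yᵢ − βxᵢ)²/(2·9) − β²/(2·4) + const.
Setting the derivative to zero: Σxᵢ(yᵢ − βxᵢ)/9 − β/4 = 0, so β = Σxᵢyᵢ / (Σxᵢ² + σ²/τ²).
Σxᵢyᵢ = 4·17 + 2·5 + 4·19 + 1·5 = 159; Σxᵢ² = 37; σ²/τ² = 2.25.
β̂_MAP = 159 / (37 + 2.25) = 159/39.25 ≈ 4.051.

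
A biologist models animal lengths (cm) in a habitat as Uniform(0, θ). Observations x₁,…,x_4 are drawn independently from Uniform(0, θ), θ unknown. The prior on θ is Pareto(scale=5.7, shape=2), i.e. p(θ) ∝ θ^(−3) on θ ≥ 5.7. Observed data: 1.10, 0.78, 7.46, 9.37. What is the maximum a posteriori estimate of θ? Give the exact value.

The Uniform(0, θ) likelihood is θ^(−n) for θ ≥ max(xᵢ), zero otherwise. Here max(xᵢ) = 9.37.
Posterior ∝ θ^(−3) · θ^(−4) = θ^(−7) on θ ≥ max(5.7, 9.37) = 9.37.
This density is strictly decreasing in θ, so the posterior mode lies at the lower boundary of the support.

θ̂_MAP = 9.37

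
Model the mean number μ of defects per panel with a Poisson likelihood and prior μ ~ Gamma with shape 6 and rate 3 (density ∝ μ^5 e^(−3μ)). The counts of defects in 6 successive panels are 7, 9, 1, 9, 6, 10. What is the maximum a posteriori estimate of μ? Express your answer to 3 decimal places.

μ̂_MAP = 5.222

Σxᵢ = 7+9+1+9+6+10 = 42, with n = 6.
Posterior ∝ μ^5e^(−3μ) · μ^42e^(−6μ) = μ^47e^(−9μ), i.e. Gamma(shape=48, rate=9).
The mode of a Gamma(a, b) with a ≥ 1 (shape–rate) is (a−1)/b = 47/9 ≈ 5.222.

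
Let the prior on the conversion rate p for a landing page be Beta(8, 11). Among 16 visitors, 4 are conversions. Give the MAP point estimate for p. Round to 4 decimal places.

Prior: Beta(8, 11).
Data: 4 successes in 16 trials. The binomial likelihood contributes p^4(1−p)^12, so the posterior is Beta(8+4, 11+12) = Beta(12, 23).
For Beta(a, b) with a, b > 1 the mode is (a−1)/(a+b−2) = 11/33 ≈ 0.3333.

p̂_MAP = 0.3333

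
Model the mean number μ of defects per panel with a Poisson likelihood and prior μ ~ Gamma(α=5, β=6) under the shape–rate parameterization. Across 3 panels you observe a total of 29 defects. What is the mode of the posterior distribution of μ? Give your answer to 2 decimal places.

Σxᵢ = 29, n = 3.
Posterior ∝ μ^4e^(−6μ) · μ^29e^(−3μ) = μ^33e^(−9μ), i.e. Gamma(shape=34, rate=9).
The mode of a Gamma(a, b) with a ≥ 1 (shape–rate) is (a−1)/b = 33/9 ≈ 3.67.

μ̂_MAP = 3.67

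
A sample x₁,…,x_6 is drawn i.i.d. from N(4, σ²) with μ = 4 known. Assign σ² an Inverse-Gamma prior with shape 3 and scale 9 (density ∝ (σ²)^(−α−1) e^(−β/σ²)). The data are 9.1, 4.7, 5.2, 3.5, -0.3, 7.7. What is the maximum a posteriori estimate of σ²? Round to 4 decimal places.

Sum of squared deviations about the known mean: SS = (9.1−4)² + (4.7−4)² + (5.2−4)² + (3.5−4)² + (-0.3−4)² + (7.7−4)² = 60.37.
The Normal likelihood contributes (σ²)^(−n/2) exp(−SS/(2σ²)), so the posterior is Inverse-Gamma(α + n/2, β + SS/2) = Inverse-Gamma(6, 39.185).
The mode of Inverse-Gamma(a, b) is b/(a+1) = 39.185/7 ≈ 5.5979.

σ̂²_MAP = 5.5979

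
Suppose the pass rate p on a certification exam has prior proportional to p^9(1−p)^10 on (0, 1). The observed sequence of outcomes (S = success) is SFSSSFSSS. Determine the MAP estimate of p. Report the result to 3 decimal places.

The prior density ∝ p^9(1−p)^10 is the kernel of Beta(10, 11).
Data: 7 successes in 9 trials (from the sequence). The binomial likelihood contributes p^7(1−p)^2, so the posterior is Beta(10+7, 11+2) = Beta(17, 13).
For Beta(a, b) with a, b > 1 the mode is (a−1)/(a+b−2) = 16/28 ≈ 0.571.

p̂_MAP = 0.571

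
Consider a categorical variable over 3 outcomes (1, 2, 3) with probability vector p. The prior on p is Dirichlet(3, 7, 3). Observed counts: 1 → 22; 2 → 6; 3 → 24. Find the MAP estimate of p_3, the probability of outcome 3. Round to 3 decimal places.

The posterior is Dirichlet(αᵢ + nᵢ) = Dirichlet(25, 13, 27).
For a Dirichlet(a₁,…,a_K) with all aᵢ > 1, the mode has j-th component (aⱼ − 1)/(Σaᵢ − K).
Here Σaᵢ = 65 and K = 3, so p_3 = (27 − 1)/(65 − 3) = 26/62 ≈ 0.419.

MAP estimate: 0.419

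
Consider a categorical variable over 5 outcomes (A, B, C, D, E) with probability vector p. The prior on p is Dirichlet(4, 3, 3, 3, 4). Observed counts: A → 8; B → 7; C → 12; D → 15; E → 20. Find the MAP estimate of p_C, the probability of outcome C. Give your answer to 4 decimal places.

The posterior is Dirichlet(αᵢ + nᵢ) = Dirichlet(12, 10, 15, 18, 24).
For a Dirichlet(a₁,…,a_K) with all aᵢ > 1, the mode has j-th component (aⱼ − 1)/(Σaᵢ − K).
Here Σaᵢ = 79 and K = 5, so p_C = (15 − 1)/(79 − 5) = 14/74 ≈ 0.1892.

MAP estimate of p_C = 0.1892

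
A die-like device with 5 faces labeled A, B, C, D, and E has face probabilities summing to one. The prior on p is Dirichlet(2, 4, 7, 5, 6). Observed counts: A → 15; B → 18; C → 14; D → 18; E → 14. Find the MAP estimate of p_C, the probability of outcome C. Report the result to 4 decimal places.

MAP estimate of p_C = 0.2041

The posterior is Dirichlet(αᵢ + nᵢ) = Dirichlet(17, 22, 21, 23, 20).
For a Dirichlet(a₁,…,a_K) with all aᵢ > 1, the mode has j-th component (aⱼ − 1)/(Σaᵢ − K).
Here Σaᵢ = 103 and K = 5, so p_C = (21 − 1)/(103 − 5) = 20/98 ≈ 0.2041.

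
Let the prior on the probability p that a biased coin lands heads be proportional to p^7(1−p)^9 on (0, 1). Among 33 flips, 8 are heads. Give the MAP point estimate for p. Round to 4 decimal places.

p̂_MAP = 0.3061

The prior density ∝ p^7(1−p)^9 is the kernel of Beta(8, 10).
Data: 8 successes in 33 trials. The binomial likelihood contributes p^8(1−p)^25, so the posterior is Beta(8+8, 10+25) = Beta(16, 35).
For Beta(a, b) with a, b > 1 the mode is (a−1)/(a+b−2) = 15/49 ≈ 0.3061.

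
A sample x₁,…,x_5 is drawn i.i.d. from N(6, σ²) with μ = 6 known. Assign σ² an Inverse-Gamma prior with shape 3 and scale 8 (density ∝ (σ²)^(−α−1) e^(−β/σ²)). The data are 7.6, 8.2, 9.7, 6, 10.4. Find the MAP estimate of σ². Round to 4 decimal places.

σ̂²_MAP = 4.3423

Sum of squared deviations about the known mean: SS = (7.6−6)² + (8.2−6)² + (9.7−6)² + (6−6)² + (10.4−6)² = 40.45.
The Normal likelihood contributes (σ²)^(−n/2) exp(−SS/(2σ²)), so the posterior is Inverse-Gamma(α + n/2, β + SS/2) = Inverse-Gamma(5.5, 28.225).
The mode of Inverse-Gamma(a, b) is b/(a+1) = 28.225/6.5 ≈ 4.3423.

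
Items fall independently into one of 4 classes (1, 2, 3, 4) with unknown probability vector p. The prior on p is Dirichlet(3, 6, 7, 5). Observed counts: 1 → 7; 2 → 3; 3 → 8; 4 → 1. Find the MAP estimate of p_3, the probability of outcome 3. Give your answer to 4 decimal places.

MAP estimate: 0.3889

The posterior is Dirichlet(αᵢ + nᵢ) = Dirichlet(10, 9, 15, 6).
For a Dirichlet(a₁,…,a_K) with all aᵢ > 1, the mode has j-th component (aⱼ − 1)/(Σaᵢ − K).
Here Σaᵢ = 40 and K = 4, so p_3 = (15 − 1)/(40 − 4) = 14/36 ≈ 0.3889.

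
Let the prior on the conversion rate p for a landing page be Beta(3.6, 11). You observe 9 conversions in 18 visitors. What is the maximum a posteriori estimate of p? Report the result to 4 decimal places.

Prior: Beta(3.6, 11).
Data: 9 successes in 18 trials. The binomial likelihood contributes p^9(1−p)^9, so the posterior is Beta(3.6+9, 11+9) = Beta(12.6, 20).
For Beta(a, b) with a, b > 1 the mode is (a−1)/(a+b−2) = 11.6/30.6 ≈ 0.3791.

p̂_MAP = 0.3791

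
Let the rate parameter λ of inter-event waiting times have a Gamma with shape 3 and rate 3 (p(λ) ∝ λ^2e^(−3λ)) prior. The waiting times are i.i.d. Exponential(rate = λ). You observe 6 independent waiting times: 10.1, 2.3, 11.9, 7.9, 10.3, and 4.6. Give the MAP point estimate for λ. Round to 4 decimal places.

The Exponential(rate=λ) likelihood is ∝ λ^n e^(−λΣtᵢ). Here n = 6 and Σtᵢ = 10.1 + 2.3 + 11.9 + 7.9 + 10.3 + 4.6 = 47.1.
Posterior ∝ λ^2e^(−3λ) · λ^6e^(−47.1λ) = λ^8e^(−50.1λ), i.e. Gamma(9, 50.1).
Mode = (a−1)/b = 8/50.1 ≈ 0.1597.

λ̂_MAP = 0.1597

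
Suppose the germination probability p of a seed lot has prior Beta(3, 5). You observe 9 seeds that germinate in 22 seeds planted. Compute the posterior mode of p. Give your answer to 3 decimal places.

p̂_MAP = 0.393

Prior: Beta(3, 5).
Data: 9 successes in 22 trials. The binomial likelihood contributes p^9(1−p)^13, so the posterior is Beta(3+9, 5+13) = Beta(12, 18).
For Beta(a, b) with a, b > 1 the mode is (a−1)/(a+b−2) = 11/28 ≈ 0.393.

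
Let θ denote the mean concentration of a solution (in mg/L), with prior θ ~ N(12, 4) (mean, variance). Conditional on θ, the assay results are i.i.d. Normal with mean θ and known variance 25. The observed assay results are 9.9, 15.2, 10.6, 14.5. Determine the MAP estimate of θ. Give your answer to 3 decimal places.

θ̂_MAP = 12.215

n = 4; x̄ = (9.9 + 15.2 + 10.6 + 14.5)/4 = 50.2/4 = 12.55.
For a Normal prior and Normal likelihood with known variance, the posterior is Normal; its mode equals its mean, the precision-weighted average.
Prior precision 1/σ₀² = 1/4 = 0.25; data precision n/σ² = 4/25 = 0.16.
θ̂ = (0.25·12 + 0.16·12.55) / (0.25 + 0.16) = 5.008/0.41 = 2504/205 ≈ 12.215.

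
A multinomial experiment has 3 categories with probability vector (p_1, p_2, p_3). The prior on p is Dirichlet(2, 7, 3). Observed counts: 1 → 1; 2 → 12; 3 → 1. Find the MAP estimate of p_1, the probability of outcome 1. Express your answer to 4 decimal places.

MAP estimate: 0.0870

The posterior is Dirichlet(αᵢ + nᵢ) = Dirichlet(3, 19, 4).
For a Dirichlet(a₁,…,a_K) with all aᵢ > 1, the mode has j-th component (aⱼ − 1)/(Σaᵢ − K).
Here Σaᵢ = 26 and K = 3, so p_1 = (3 − 1)/(26 − 3) = 2/23 ≈ 0.0870.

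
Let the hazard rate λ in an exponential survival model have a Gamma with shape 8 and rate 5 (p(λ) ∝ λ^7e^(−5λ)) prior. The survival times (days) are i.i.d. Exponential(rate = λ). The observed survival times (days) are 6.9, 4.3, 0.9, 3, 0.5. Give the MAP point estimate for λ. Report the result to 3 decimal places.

The Exponential(rate=λ) likelihood is ∝ λ^n e^(−λΣtᵢ). Here n = 5 and Σtᵢ = 6.9 + 4.3 + 0.9 + 3 + 0.5 = 15.6.
Posterior ∝ λ^7e^(−5λ) · λ^5e^(−15.6λ) = λ^12e^(−20.6λ), i.e. Gamma(13, 20.6).
Mode = (a−1)/b = 12/20.6 ≈ 0.583.

λ̂_MAP = 0.583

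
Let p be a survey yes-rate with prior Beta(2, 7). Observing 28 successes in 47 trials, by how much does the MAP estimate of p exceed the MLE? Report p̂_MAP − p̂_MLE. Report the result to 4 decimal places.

MAP − MLE = -0.0587

Posterior is Beta(30, 26); MAP = (30−1)/(56−2) = 29/54 ≈ 0.53704.
MLE ignores the prior: p̂_MLE = k/n = 28/47 ≈ 0.59574.
Difference = 29/54 − 28/47 = -149/2538 ≈ -0.0587.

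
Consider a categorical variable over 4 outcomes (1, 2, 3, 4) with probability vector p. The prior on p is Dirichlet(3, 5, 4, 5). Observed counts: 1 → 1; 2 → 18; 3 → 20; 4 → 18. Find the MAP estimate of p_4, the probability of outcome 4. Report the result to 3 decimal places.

MAP estimate: 0.314

The posterior is Dirichlet(αᵢ + nᵢ) = Dirichlet(4, 23, 24, 23).
For a Dirichlet(a₁,…,a_K) with all aᵢ > 1, the mode has j-th component (aⱼ − 1)/(Σaᵢ − K).
Here Σaᵢ = 74 and K = 4, so p_4 = (23 − 1)/(74 − 4) = 22/70 ≈ 0.314.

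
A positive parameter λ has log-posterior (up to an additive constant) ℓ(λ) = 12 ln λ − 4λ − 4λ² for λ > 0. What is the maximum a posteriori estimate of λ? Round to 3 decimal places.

ℓ'(λ) = 12/λ − 4 − 8λ. Setting this to zero and multiplying by λ: 8λ² + 4λ − 12 = 0.
λ = (−4 + √(4² + 4·8·12)) / (2·8) = (−4 + √400) / 16 = (−4 + 20)/16 = 1.
ℓ''(λ) = −12/λ² − 8 < 0, confirming a maximum.

λ̂_MAP = 1.000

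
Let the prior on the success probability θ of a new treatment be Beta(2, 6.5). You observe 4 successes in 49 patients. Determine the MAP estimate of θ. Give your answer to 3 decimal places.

Prior: Beta(2, 6.5).
Data: 4 successes in 49 trials. The binomial likelihood contributes θ^4(1−θ)^45, so the posterior is Beta(2+4, 6.5+45) = Beta(6, 51.5).
For Beta(a, b) with a, b > 1 the mode is (a−1)/(a+b−2) = 5/55.5 ≈ 0.090.

θ̂_MAP = 0.090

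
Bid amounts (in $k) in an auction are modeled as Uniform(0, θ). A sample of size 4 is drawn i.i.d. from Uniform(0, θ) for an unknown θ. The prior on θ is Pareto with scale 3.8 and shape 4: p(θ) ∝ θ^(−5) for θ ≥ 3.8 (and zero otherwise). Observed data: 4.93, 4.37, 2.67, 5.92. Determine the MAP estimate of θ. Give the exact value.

θ̂_MAP = 5.92

The Uniform(0, θ) likelihood is θ^(−n) for θ ≥ max(xᵢ), zero otherwise. Here max(xᵢ) = 5.92.
Posterior ∝ θ^(−5) · θ^(−4) = θ^(−9) on θ ≥ max(3.8, 5.92) = 5.92.
This density is strictly decreasing in θ, so the posterior mode lies at the lower boundary of the support.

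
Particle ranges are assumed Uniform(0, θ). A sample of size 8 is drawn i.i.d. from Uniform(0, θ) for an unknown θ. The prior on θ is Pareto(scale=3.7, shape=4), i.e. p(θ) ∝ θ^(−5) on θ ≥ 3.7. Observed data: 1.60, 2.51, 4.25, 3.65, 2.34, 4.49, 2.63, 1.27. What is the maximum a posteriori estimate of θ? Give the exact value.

The Uniform(0, θ) likelihood is θ^(−n) for θ ≥ max(xᵢ), zero otherwise. Here max(xᵢ) = 4.49.
Posterior ∝ θ^(−5) · θ^(−8) = θ^(−13) on θ ≥ max(3.7, 4.49) = 4.49.
This density is strictly decreasing in θ, so the posterior mode lies at the lower boundary of the support.

θ̂_MAP = 4.49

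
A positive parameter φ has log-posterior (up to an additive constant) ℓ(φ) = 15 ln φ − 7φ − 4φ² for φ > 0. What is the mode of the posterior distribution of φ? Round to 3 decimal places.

φ̂_MAP = 1.000

ℓ'(φ) = 15/φ − 7 − 8φ. Setting this to zero and multiplying by φ: 8φ² + 7φ − 15 = 0.
φ = (−7 + √(7² + 4·8·15)) / (2·8) = (−7 + √529) / 16 = (−7 + 23)/16 = 1.
ℓ''(φ) = −15/φ² − 8 < 0, confirming a maximum.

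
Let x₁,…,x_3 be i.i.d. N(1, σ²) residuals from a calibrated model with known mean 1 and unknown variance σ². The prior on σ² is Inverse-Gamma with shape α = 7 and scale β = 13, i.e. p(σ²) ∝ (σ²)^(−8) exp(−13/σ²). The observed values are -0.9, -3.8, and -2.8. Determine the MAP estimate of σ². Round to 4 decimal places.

Sum of squared deviations about the known mean: SS = (-0.9−1)² + (-3.8−1)² + (-2.8−1)² = 41.09.
The Normal likelihood contributes (σ²)^(−n/2) exp(−SS/(2σ²)), so the posterior is Inverse-Gamma(α + n/2, β + SS/2) = Inverse-Gamma(8.5, 33.545).
The mode of Inverse-Gamma(a, b) is b/(a+1) = 33.545/9.5 ≈ 3.5311.

σ̂²_MAP = 3.5311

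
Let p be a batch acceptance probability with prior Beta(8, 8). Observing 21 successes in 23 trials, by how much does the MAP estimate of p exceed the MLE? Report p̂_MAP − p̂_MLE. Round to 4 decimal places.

MAP − MLE = -0.1563

Posterior is Beta(29, 10); MAP = (29−1)/(39−2) = 28/37 ≈ 0.75676.
MLE ignores the prior: p̂_MLE = k/n = 21/23 ≈ 0.91304.
Difference = 28/37 − 21/23 = -133/851 ≈ -0.1563.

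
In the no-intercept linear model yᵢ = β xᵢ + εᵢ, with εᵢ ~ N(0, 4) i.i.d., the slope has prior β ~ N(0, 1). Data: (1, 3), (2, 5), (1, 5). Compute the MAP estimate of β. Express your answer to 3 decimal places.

β̂_MAP = 1.800

log p(β | y) = −Σ(yᵢ − βxᵢ)²/(2·4) − β²/(2·1) + const.
Setting the derivative to zero: Σxᵢ(yᵢ − βxᵢ)/4 − β/1 = 0, so β = Σxᵢyᵢ / (Σxᵢ² + σ²/τ²).
Σxᵢyᵢ = 1·3 + 2·5 + 1·5 = 18; Σxᵢ² = 6; σ²/τ² = 4.
β̂_MAP = 18 / (6 + 4) = 18/10 ≈ 1.800.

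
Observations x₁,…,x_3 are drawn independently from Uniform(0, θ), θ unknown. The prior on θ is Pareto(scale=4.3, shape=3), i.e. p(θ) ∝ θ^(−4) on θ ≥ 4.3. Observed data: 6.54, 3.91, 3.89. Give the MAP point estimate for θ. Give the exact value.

The Uniform(0, θ) likelihood is θ^(−n) for θ ≥ max(xᵢ), zero otherwise. Here max(xᵢ) = 6.54.
Posterior ∝ θ^(−4) · θ^(−3) = θ^(−7) on θ ≥ max(4.3, 6.54) = 6.54.
This density is strictly decreasing in θ, so the posterior mode lies at the lower boundary of the support.

θ̂_MAP = 6.54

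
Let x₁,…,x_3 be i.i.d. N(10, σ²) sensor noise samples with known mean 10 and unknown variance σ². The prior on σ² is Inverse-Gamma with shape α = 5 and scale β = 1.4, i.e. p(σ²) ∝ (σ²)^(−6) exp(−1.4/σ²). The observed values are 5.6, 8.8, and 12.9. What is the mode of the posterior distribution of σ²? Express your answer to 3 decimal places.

σ̂²_MAP = 2.134

Sum of squared deviations about the known mean: SS = (5.6−10)² + (8.8−10)² + (12.9−10)² = 29.21.
The Normal likelihood contributes (σ²)^(−n/2) exp(−SS/(2σ²)), so the posterior is Inverse-Gamma(α + n/2, β + SS/2) = Inverse-Gamma(6.5, 16.005).
The mode of Inverse-Gamma(a, b) is b/(a+1) = 16.005/7.5 ≈ 2.134.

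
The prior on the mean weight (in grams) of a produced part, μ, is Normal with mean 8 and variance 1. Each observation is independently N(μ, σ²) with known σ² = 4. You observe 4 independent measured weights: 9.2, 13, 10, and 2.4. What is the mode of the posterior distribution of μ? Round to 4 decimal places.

n = 4; x̄ = (9.2 + 13 + 10 + 2.4)/4 = 34.6/4 = 8.65.
For a Normal prior and Normal likelihood with known variance, the posterior is Normal; its mode equals its mean, the precision-weighted average.
Prior precision 1/σ₀² = 1/1 = 1; data precision n/σ² = 4/4 = 1.
μ̂ = (1·8 + 1·8.65) / (1 + 1) = 16.65/2 = 8.3250.

μ̂_MAP = 8.3250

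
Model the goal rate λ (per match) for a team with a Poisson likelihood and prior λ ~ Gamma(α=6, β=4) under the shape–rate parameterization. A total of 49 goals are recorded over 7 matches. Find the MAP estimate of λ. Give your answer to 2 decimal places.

λ̂_MAP = 4.91

Σxᵢ = 49, n = 7.
Posterior ∝ λ^5e^(−4λ) · λ^49e^(−7λ) = λ^54e^(−11λ), i.e. Gamma(shape=55, rate=11).
The mode of a Gamma(a, b) with a ≥ 1 (shape–rate) is (a−1)/b = 54/11 ≈ 4.91.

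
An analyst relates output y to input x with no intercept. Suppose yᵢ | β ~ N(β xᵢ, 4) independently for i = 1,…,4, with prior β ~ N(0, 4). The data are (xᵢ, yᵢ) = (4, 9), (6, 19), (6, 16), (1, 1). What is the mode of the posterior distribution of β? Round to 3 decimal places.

β̂_MAP = 2.744

log p(β | y) = −Σ(yᵢ − βxᵢ)²/(2·4) − β²/(2·4) + const.
Setting the derivative to zero: Σxᵢ(yᵢ − βxᵢ)/4 − β/4 = 0, so β = Σxᵢyᵢ / (Σxᵢ² + σ²/τ²).
Σxᵢyᵢ = 4·9 + 6·19 + 6·16 + 1·1 = 247; Σxᵢ² = 89; σ²/τ² = 1.
β̂_MAP = 247 / (89 + 1) = 247/90 ≈ 2.744.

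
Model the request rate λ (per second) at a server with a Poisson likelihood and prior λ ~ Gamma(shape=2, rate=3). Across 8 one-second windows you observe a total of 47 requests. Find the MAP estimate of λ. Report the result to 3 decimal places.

Σxᵢ = 47, n = 8.
Posterior ∝ λe^(−3λ) · λ^47e^(−8λ) = λ^48e^(−11λ), i.e. Gamma(shape=49, rate=11).
The mode of a Gamma(a, b) with a ≥ 1 (shape–rate) is (a−1)/b = 48/11 ≈ 4.364.

λ̂_MAP = 4.364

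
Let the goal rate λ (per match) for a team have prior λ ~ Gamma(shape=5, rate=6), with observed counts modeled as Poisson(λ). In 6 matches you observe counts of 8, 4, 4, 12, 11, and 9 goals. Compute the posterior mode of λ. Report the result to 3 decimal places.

λ̂_MAP = 4.333

Σxᵢ = 8+4+4+12+11+9 = 48, with n = 6.
Posterior ∝ λ^4e^(−6λ) · λ^48e^(−6λ) = λ^52e^(−12λ), i.e. Gamma(shape=53, rate=12).
The mode of a Gamma(a, b) with a ≥ 1 (shape–rate) is (a−1)/b = 52/12 ≈ 4.333.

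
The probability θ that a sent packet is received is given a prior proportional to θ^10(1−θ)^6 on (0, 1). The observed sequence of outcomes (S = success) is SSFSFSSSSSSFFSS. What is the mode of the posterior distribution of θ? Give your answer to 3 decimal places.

The prior density ∝ θ^10(1−θ)^6 is the kernel of Beta(11, 7).
Data: 11 successes in 15 trials (from the sequence). The binomial likelihood contributes θ^11(1−θ)^4, so the posterior is Beta(11+11, 7+4) = Beta(22, 11).
For Beta(a, b) with a, b > 1 the mode is (a−1)/(a+b−2) = 21/31 ≈ 0.677.

θ̂_MAP = 0.677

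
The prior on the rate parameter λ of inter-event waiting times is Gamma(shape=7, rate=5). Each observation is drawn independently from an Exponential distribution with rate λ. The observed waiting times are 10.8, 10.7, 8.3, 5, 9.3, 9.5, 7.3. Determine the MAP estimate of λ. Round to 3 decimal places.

λ̂_MAP = 0.197

The Exponential(rate=λ) likelihood is ∝ λ^n e^(−λΣtᵢ). Here n = 7 and Σtᵢ = 10.8 + 10.7 + 8.3 + 5 + 9.3 + 9.5 + 7.3 = 60.9.
Posterior ∝ λ^6e^(−5λ) · λ^7e^(−60.9λ) = λ^13e^(−65.9λ), i.e. Gamma(14, 65.9).
Mode = (a−1)/b = 13/65.9 ≈ 0.197.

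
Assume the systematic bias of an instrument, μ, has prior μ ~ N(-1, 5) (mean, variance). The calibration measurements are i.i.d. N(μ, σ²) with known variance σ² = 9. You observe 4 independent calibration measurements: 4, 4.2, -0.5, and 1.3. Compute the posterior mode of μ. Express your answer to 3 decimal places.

n = 4; x̄ = (4 + 4.2 + (-0.5) + 1.3)/4 = 9/4 = 2.25.
For a Normal prior and Normal likelihood with known variance, the posterior is Normal; its mode equals its mean, the precision-weighted average.
Prior precision 1/σ₀² = 1/5 = 0.2; data precision n/σ² = 4/9.
μ̂ = (0.2·(-1) + (4/9)·2.25) / (0.2 + 4/9) = 0.8/(29/45) = 36/29 ≈ 1.241.

μ̂_MAP = 1.241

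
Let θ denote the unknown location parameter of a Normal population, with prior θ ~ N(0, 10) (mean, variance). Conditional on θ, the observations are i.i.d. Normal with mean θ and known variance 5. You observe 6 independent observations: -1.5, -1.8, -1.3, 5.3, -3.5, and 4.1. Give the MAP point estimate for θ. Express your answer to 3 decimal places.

θ̂_MAP = 0.200

n = 6; x̄ = ((-1.5) + (-1.8) + (-1.3) + 5.3 + (-3.5) + 4.1)/6 = 1.3/6 = 13/60 ≈ 0.2167.
For a Normal prior and Normal likelihood with known variance, the posterior is Normal; its mode equals its mean, the precision-weighted average.
Prior precision 1/σ₀² = 1/10 = 0.1; data precision n/σ² = 6/5 = 1.2.
θ̂ = (0.1·0 + 1.2·(13/60)) / (0.1 + 1.2) = 0.26/1.3 = 0.200.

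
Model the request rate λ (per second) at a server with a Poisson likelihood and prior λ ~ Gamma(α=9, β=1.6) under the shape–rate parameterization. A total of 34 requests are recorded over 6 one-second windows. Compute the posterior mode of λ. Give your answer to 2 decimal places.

λ̂_MAP = 5.53

Σxᵢ = 34, n = 6.
Posterior ∝ λ^8e^(−1.6λ) · λ^34e^(−6λ) = λ^42e^(−7.6λ), i.e. Gamma(shape=43, rate=7.6).
The mode of a Gamma(a, b) with a ≥ 1 (shape–rate) is (a−1)/b = 42/7.6 ≈ 5.53.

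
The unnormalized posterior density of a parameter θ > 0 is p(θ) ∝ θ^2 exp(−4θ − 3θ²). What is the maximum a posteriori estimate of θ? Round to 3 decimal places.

θ̂_MAP = 0.333

ℓ'(θ) = 2/θ − 4 − 6θ. Setting this to zero and multiplying by θ: 6θ² + 4θ − 2 = 0.
θ = (−4 + √(4² + 4·6·2)) / (2·6) = (−4 + √64) / 12 = (−4 + 8)/12 = 1/3.
ℓ''(θ) = −2/θ² − 6 < 0, confirming a maximum.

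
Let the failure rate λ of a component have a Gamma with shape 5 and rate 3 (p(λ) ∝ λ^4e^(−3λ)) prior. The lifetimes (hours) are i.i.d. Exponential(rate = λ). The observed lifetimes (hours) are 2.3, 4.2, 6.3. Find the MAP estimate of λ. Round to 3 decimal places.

λ̂_MAP = 0.443

The Exponential(rate=λ) likelihood is ∝ λ^n e^(−λΣtᵢ). Here n = 3 and Σtᵢ = 2.3 + 4.2 + 6.3 = 12.8.
Posterior ∝ λ^4e^(−3λ) · λ^3e^(−12.8λ) = λ^7e^(−15.8λ), i.e. Gamma(8, 15.8).
Mode = (a−1)/b = 7/15.8 ≈ 0.443.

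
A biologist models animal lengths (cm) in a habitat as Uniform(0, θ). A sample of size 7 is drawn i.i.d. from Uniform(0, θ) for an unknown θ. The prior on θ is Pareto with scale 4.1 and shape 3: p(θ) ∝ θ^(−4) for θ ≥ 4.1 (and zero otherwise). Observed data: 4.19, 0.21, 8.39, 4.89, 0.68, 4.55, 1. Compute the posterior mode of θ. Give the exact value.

The Uniform(0, θ) likelihood is θ^(−n) for θ ≥ max(xᵢ), zero otherwise. Here max(xᵢ) = 8.39.
Posterior ∝ θ^(−4) · θ^(−7) = θ^(−11) on θ ≥ max(4.1, 8.39) = 8.39.
This density is strictly decreasing in θ, so the posterior mode lies at the lower boundary of the support.

θ̂_MAP = 8.39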